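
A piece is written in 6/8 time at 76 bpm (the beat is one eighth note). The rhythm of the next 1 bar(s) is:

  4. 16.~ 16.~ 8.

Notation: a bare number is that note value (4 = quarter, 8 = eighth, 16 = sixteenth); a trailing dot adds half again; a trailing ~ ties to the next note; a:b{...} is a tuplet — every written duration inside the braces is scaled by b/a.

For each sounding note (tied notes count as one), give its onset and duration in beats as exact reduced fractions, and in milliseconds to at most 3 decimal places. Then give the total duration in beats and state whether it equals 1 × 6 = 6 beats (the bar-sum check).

1) 0.0ms=0b +2368.421ms=3b
2) 2368.421ms=3b +2368.421ms=3b
Σ=6b of 6 (76bpm 6/8) — PASS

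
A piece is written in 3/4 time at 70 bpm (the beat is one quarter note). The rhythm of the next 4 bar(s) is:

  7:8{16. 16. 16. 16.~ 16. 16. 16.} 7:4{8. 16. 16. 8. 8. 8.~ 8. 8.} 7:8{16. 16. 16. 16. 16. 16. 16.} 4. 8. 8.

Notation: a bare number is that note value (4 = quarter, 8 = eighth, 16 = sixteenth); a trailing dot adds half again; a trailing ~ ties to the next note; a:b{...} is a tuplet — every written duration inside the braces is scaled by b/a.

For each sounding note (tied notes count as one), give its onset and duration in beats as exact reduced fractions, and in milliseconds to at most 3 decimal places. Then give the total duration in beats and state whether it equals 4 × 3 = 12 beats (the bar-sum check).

1) 0.0ms=0b +367.347ms=3/7b
2) 367.347ms=3/7b +367.347ms=3/7b
3) 734.694ms=6/7b +367.347ms=3/7b
4) 1102.041ms=9/7b +734.694ms=6/7b
5) 1836.735ms=15/7b +367.347ms=3/7b
6) 2204.082ms=18/7b +367.347ms=3/7b
7) 2571.429ms=3b +367.347ms=3/7b
8) 2938.776ms=24/7b +183.673ms=3/14b
9) 3122.449ms=51/14b +183.673ms=3/14b
10) 3306.122ms=27/7b +367.347ms=3/7b
11) 3673.469ms=30/7b +367.347ms=3/7b
12) 4040.816ms=33/7b +734.694ms=6/7b
13) 4775.51ms=39/7b +367.347ms=3/7b
14) 5142.857ms=6b +367.347ms=3/7b
15) 5510.204ms=45/7b +367.347ms=3/7b
16) 5877.551ms=48/7b +367.347ms=3/7b
17) 6244.898ms=51/7b +367.347ms=3/7b
18) 6612.245ms=54/7b +367.347ms=3/7b
19) 6979.592ms=57/7b +367.347ms=3/7b
20) 7346.939ms=60/7b +367.347ms=3/7b
21) 7714.286ms=9b +1285.714ms=3/2b
22) 9000.0ms=21/2b +642.857ms=3/4b
23) 9642.857ms=45/4b +642.857ms=3/4b
Σ=12b of 12 (70bpm 3/4) — PASS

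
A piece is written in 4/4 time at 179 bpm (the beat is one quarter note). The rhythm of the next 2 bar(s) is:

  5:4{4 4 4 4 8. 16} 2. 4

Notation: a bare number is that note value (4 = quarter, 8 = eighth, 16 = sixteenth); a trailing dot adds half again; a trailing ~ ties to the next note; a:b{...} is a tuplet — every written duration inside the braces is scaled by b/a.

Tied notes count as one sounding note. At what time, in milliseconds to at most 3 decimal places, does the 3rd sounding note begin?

note 3 onset = 8/5b = 536.313ms

1. 0.0ms @ 0 + 268.156ms (4/5)
2. 268.156ms @ 4/5 + 268.156ms (4/5)
3. 536.313ms @ 8/5 + 268.156ms (4/5)
4. 804.469ms @ 12/5 + 268.156ms (4/5)
5. 1072.626ms @ 16/5 + 201.117ms (3/5)
6. 1273.743ms @ 19/5 + 67.039ms (1/5)
7. 1340.782ms @ 4 + 1005.587ms (3)
8. 2346.369ms @ 7 + 335.196ms (1)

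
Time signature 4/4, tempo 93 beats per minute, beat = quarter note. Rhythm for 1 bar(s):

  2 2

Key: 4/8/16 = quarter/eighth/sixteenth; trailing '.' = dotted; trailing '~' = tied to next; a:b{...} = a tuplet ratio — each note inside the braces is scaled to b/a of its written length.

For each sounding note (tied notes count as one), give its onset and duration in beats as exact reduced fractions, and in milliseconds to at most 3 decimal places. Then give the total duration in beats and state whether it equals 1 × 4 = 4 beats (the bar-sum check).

1) 0.0ms=0b +1290.323ms=2b
2) 1290.323ms=2b +1290.323ms=2b
Σ=4b of 4 (93bpm 4/4) — PASS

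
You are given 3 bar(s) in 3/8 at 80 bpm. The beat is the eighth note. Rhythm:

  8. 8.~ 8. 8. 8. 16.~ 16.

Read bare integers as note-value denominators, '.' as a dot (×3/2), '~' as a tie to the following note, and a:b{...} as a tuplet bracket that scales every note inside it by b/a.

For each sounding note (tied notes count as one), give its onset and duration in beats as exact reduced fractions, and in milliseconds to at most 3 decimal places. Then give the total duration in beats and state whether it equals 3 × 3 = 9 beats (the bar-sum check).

1) 0.0ms=0b +1125.0ms=3/2b
2) 1125.0ms=3/2b +2250.0ms=3b
3) 3375.0ms=9/2b +1125.0ms=3/2b
4) 4500.0ms=6b +1125.0ms=3/2b
5) 5625.0ms=15/2b +1125.0ms=3/2b
Σ=9b of 9 (80bpm 3/8) — PASS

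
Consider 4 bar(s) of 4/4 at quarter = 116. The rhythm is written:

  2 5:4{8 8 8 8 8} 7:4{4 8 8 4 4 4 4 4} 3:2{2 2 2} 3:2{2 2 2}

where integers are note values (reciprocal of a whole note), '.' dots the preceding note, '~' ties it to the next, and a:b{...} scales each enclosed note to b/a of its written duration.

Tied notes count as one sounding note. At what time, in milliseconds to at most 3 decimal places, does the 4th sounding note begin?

1. 0.0ms @ 0 + 1034.483ms (2)
2. 1034.483ms @ 2 + 206.897ms (2/5)
3. 1241.379ms @ 12/5 + 206.897ms (2/5)
4. 1448.276ms @ 14/5 + 206.897ms (2/5)
5. 1655.172ms @ 16/5 + 206.897ms (2/5)
6. 1862.069ms @ 18/5 + 206.897ms (2/5)
7. 2068.966ms @ 4 + 295.567ms (4/7)
8. 2364.532ms @ 32/7 + 147.783ms (2/7)
9. 2512.315ms @ 34/7 + 147.783ms (2/7)
10. 2660.099ms @ 36/7 + 295.567ms (4/7)
11. 2955.665ms @ 40/7 + 295.567ms (4/7)
12. 3251.232ms @ 44/7 + 295.567ms (4/7)
13. 3546.798ms @ 48/7 + 295.567ms (4/7)
14. 3842.365ms @ 52/7 + 295.567ms (4/7)
15. 4137.931ms @ 8 + 689.655ms (4/3)
16. 4827.586ms @ 28/3 + 689.655ms (4/3)
17. 5517.241ms @ 32/3 + 689.655ms (4/3)
18. 6206.897ms @ 12 + 689.655ms (4/3)
19. 6896.552ms @ 40/3 + 689.655ms (4/3)
20. 7586.207ms @ 44/3 + 689.655ms (4/3)

note 4 onset = 14/5b = 1448.276ms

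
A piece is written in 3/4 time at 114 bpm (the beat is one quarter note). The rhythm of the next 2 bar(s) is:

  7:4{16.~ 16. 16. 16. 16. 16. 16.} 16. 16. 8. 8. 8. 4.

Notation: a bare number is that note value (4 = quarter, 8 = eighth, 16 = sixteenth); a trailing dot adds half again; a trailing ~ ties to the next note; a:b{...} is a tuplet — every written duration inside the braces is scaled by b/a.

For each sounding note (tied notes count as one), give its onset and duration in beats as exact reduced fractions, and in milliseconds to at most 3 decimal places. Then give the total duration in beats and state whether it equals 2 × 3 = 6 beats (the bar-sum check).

1) 0.0ms=0b +225.564ms=3/7b
2) 225.564ms=3/7b +112.782ms=3/14b
3) 338.346ms=9/14b +112.782ms=3/14b
4) 451.128ms=6/7b +112.782ms=3/14b
5) 563.91ms=15/14b +112.782ms=3/14b
6) 676.692ms=9/7b +112.782ms=3/14b
7) 789.474ms=3/2b +197.368ms=3/8b
8) 986.842ms=15/8b +197.368ms=3/8b
9) 1184.211ms=9/4b +394.737ms=3/4b
10) 1578.947ms=3b +394.737ms=3/4b
11) 1973.684ms=15/4b +394.737ms=3/4b
12) 2368.421ms=9/2b +789.474ms=3/2b
Σ=6b of 6 (114bpm 3/4) — PASS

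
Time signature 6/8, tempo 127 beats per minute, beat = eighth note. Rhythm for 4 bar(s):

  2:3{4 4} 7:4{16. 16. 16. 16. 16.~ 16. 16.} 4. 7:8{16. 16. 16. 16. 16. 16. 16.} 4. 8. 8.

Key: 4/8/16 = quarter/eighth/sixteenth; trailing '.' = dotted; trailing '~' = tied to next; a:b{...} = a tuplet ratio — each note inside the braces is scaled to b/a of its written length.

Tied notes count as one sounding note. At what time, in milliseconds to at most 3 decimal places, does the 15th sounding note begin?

1. 0.0ms @ 0 + 1417.323ms (3)
2. 1417.323ms @ 3 + 1417.323ms (3)
3. 2834.646ms @ 6 + 202.475ms (3/7)
4. 3037.12ms @ 45/7 + 202.475ms (3/7)
5. 3239.595ms @ 48/7 + 202.475ms (3/7)
6. 3442.07ms @ 51/7 + 202.475ms (3/7)
7. 3644.544ms @ 54/7 + 404.949ms (6/7)
8. 4049.494ms @ 60/7 + 202.475ms (3/7)
9. 4251.969ms @ 9 + 1417.323ms (3)
10. 5669.291ms @ 12 + 404.949ms (6/7)
11. 6074.241ms @ 90/7 + 404.949ms (6/7)
12. 6479.19ms @ 96/7 + 404.949ms (6/7)
13. 6884.139ms @ 102/7 + 404.949ms (6/7)
14. 7289.089ms @ 108/7 + 404.949ms (6/7)
15. 7694.038ms @ 114/7 + 404.949ms (6/7)
16. 8098.988ms @ 120/7 + 404.949ms (6/7)
17. 8503.937ms @ 18 + 1417.323ms (3)
18. 9921.26ms @ 21 + 708.661ms (3/2)
19. 10629.921ms @ 45/2 + 708.661ms (3/2)

note 15 onset = 114/7b = 7694.038ms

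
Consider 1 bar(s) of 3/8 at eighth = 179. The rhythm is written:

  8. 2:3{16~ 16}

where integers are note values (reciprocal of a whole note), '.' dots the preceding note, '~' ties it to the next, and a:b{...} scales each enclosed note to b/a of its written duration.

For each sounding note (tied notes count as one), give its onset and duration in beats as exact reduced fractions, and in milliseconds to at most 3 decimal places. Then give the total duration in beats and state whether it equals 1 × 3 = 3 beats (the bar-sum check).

1) 0.0ms=0b +502.793ms=3/2b
2) 502.793ms=3/2b +502.793ms=3/2b
Σ=3b of 3 (179bpm 3/8) — PASS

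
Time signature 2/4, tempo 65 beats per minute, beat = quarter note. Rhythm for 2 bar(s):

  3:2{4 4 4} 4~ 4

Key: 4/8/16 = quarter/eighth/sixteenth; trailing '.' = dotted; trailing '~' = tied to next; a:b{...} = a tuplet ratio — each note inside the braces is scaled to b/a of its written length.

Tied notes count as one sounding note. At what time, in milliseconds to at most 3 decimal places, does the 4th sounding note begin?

note 4 onset = 2b = 1846.154ms

1. 0.0ms @ 0 + 615.385ms (2/3)
2. 615.385ms @ 2/3 + 615.385ms (2/3)
3. 1230.769ms @ 4/3 + 615.385ms (2/3)
4. 1846.154ms @ 2 + 1846.154ms (2)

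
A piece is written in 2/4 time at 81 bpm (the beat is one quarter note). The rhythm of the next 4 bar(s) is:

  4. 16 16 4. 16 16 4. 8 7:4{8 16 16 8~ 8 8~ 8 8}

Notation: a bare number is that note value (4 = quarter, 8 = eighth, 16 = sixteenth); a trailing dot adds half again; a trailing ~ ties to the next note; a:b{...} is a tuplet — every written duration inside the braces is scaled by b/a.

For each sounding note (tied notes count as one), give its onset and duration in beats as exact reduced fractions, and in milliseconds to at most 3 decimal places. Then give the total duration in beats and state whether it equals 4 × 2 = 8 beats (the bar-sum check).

1) 0.0ms=0b +1111.111ms=3/2b
2) 1111.111ms=3/2b +185.185ms=1/4b
3) 1296.296ms=7/4b +185.185ms=1/4b
4) 1481.481ms=2b +1111.111ms=3/2b
5) 2592.593ms=7/2b +185.185ms=1/4b
6) 2777.778ms=15/4b +185.185ms=1/4b
7) 2962.963ms=4b +1111.111ms=3/2b
8) 4074.074ms=11/2b +370.37ms=1/2b
9) 4444.444ms=6b +211.64ms=2/7b
10) 4656.085ms=44/7b +105.82ms=1/7b
11) 4761.905ms=45/7b +105.82ms=1/7b
12) 4867.725ms=46/7b +423.28ms=4/7b
13) 5291.005ms=50/7b +423.28ms=4/7b
14) 5714.286ms=54/7b +211.64ms=2/7b
Σ=8b of 8 (81bpm 2/4) — PASS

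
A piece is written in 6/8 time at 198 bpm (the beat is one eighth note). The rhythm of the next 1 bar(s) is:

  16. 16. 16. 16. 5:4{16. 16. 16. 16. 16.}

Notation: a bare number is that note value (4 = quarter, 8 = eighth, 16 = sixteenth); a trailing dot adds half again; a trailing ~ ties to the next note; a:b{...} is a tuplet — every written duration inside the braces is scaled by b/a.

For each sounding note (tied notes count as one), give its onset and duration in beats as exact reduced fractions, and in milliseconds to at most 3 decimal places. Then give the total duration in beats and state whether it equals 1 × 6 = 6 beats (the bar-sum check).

1) 0.0ms=0b +227.273ms=3/4b
2) 227.273ms=3/4b +227.273ms=3/4b
3) 454.545ms=3/2b +227.273ms=3/4b
4) 681.818ms=9/4b +227.273ms=3/4b
5) 909.091ms=3b +181.818ms=3/5b
6) 1090.909ms=18/5b +181.818ms=3/5b
7) 1272.727ms=21/5b +181.818ms=3/5b
8) 1454.545ms=24/5b +181.818ms=3/5b
9) 1636.364ms=27/5b +181.818ms=3/5b
Σ=6b of 6 (198bpm 6/8) — PASS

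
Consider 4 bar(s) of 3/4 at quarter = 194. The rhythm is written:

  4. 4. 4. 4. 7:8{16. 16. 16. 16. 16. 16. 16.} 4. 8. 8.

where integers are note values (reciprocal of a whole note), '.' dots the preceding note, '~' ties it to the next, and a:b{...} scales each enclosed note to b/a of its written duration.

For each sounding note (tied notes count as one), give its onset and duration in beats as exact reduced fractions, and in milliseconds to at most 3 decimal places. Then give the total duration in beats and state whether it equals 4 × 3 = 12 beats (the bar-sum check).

1) 0.0ms=0b +463.918ms=3/2b
2) 463.918ms=3/2b +463.918ms=3/2b
3) 927.835ms=3b +463.918ms=3/2b
4) 1391.753ms=9/2b +463.918ms=3/2b
5) 1855.67ms=6b +132.548ms=3/7b
6) 1988.218ms=45/7b +132.548ms=3/7b
7) 2120.766ms=48/7b +132.548ms=3/7b
8) 2253.314ms=51/7b +132.548ms=3/7b
9) 2385.862ms=54/7b +132.548ms=3/7b
10) 2518.409ms=57/7b +132.548ms=3/7b
11) 2650.957ms=60/7b +132.548ms=3/7b
12) 2783.505ms=9b +463.918ms=3/2b
13) 3247.423ms=21/2b +231.959ms=3/4b
14) 3479.381ms=45/4b +231.959ms=3/4b
Σ=12b of 12 (194bpm 3/4) — PASS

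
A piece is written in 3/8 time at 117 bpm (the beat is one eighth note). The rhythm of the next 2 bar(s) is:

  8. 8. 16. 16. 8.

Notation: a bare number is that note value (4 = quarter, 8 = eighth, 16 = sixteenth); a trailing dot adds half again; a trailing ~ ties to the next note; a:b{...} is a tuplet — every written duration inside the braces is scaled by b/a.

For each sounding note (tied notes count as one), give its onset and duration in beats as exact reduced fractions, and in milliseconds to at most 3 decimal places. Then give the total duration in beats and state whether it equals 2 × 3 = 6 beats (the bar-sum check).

1) 0.0ms=0b +769.231ms=3/2b
2) 769.231ms=3/2b +769.231ms=3/2b
3) 1538.462ms=3b +384.615ms=3/4b
4) 1923.077ms=15/4b +384.615ms=3/4b
5) 2307.692ms=9/2b +769.231ms=3/2b
Σ=6b of 6 (117bpm 3/8) — PASS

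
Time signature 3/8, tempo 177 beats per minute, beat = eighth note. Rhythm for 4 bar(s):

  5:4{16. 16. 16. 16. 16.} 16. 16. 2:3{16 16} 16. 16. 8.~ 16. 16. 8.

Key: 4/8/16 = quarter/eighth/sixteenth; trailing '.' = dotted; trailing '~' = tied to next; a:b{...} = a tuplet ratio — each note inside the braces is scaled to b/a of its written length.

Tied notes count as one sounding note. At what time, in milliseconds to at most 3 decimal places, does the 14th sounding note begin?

note 14 onset = 21/2b = 3559.322ms

1. 0.0ms @ 0 + 203.39ms (3/5)
2. 203.39ms @ 3/5 + 203.39ms (3/5)
3. 406.78ms @ 6/5 + 203.39ms (3/5)
4. 610.169ms @ 9/5 + 203.39ms (3/5)
5. 813.559ms @ 12/5 + 203.39ms (3/5)
6. 1016.949ms @ 3 + 254.237ms (3/4)
7. 1271.186ms @ 15/4 + 254.237ms (3/4)
8. 1525.424ms @ 9/2 + 254.237ms (3/4)
9. 1779.661ms @ 21/4 + 254.237ms (3/4)
10. 2033.898ms @ 6 + 254.237ms (3/4)
11. 2288.136ms @ 27/4 + 254.237ms (3/4)
12. 2542.373ms @ 15/2 + 762.712ms (9/4)
13. 3305.085ms @ 39/4 + 254.237ms (3/4)
14. 3559.322ms @ 21/2 + 508.475ms (3/2)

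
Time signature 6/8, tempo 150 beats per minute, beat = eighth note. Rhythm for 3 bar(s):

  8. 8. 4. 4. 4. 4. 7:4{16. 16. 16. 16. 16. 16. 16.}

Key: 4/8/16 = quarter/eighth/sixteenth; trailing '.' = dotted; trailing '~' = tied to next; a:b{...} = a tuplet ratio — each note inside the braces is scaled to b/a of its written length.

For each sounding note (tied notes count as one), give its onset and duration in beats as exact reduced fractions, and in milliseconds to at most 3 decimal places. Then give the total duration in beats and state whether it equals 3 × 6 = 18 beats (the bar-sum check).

1) 0.0ms=0b +600.0ms=3/2b
2) 600.0ms=3/2b +600.0ms=3/2b
3) 1200.0ms=3b +1200.0ms=3b
4) 2400.0ms=6b +1200.0ms=3b
5) 3600.0ms=9b +1200.0ms=3b
6) 4800.0ms=12b +1200.0ms=3b
7) 6000.0ms=15b +171.429ms=3/7b
8) 6171.429ms=108/7b +171.429ms=3/7b
9) 6342.857ms=111/7b +171.429ms=3/7b
10) 6514.286ms=114/7b +171.429ms=3/7b
11) 6685.714ms=117/7b +171.429ms=3/7b
12) 6857.143ms=120/7b +171.429ms=3/7b
13) 7028.571ms=123/7b +171.429ms=3/7b
Σ=18b of 18 (150bpm 6/8) — PASS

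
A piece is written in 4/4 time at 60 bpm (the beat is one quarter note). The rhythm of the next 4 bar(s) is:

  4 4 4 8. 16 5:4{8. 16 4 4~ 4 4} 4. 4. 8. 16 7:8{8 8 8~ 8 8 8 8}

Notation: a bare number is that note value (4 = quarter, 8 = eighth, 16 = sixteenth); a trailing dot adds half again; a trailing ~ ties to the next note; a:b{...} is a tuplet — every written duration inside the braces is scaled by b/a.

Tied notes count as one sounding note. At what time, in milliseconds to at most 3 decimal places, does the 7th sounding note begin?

1. 0.0ms @ 0 + 1000.0ms (1)
2. 1000.0ms @ 1 + 1000.0ms (1)
3. 2000.0ms @ 2 + 1000.0ms (1)
4. 3000.0ms @ 3 + 750.0ms (3/4)
5. 3750.0ms @ 15/4 + 250.0ms (1/4)
6. 4000.0ms @ 4 + 600.0ms (3/5)
7. 4600.0ms @ 23/5 + 200.0ms (1/5)
8. 4800.0ms @ 24/5 + 800.0ms (4/5)
9. 5600.0ms @ 28/5 + 1600.0ms (8/5)
10. 7200.0ms @ 36/5 + 800.0ms (4/5)
11. 8000.0ms @ 8 + 1500.0ms (3/2)
12. 9500.0ms @ 19/2 + 1500.0ms (3/2)
13. 11000.0ms @ 11 + 750.0ms (3/4)
14. 11750.0ms @ 47/4 + 250.0ms (1/4)
15. 12000.0ms @ 12 + 571.429ms (4/7)
16. 12571.429ms @ 88/7 + 571.429ms (4/7)
17. 13142.857ms @ 92/7 + 1142.857ms (8/7)
18. 14285.714ms @ 100/7 + 571.429ms (4/7)
19. 14857.143ms @ 104/7 + 571.429ms (4/7)
20. 15428.571ms @ 108/7 + 571.429ms (4/7)

note 7 onset = 23/5b = 4600.0ms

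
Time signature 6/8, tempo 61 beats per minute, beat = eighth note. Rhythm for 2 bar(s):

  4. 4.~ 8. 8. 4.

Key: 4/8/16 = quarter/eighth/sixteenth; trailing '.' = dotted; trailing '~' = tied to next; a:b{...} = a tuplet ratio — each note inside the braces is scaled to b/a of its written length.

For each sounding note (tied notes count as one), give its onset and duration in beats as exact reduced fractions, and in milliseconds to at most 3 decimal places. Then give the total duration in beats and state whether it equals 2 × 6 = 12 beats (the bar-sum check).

1) 0.0ms=0b +2950.82ms=3b
2) 2950.82ms=3b +4426.23ms=9/2b
3) 7377.049ms=15/2b +1475.41ms=3/2b
4) 8852.459ms=9b +2950.82ms=3b
Σ=12b of 12 (61bpm 6/8) — PASS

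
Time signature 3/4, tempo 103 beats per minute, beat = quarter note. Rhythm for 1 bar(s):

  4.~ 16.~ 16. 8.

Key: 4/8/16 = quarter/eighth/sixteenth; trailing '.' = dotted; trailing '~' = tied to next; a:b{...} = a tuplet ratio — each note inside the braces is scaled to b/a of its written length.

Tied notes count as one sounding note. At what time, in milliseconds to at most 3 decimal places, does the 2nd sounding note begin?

note 2 onset = 9/4b = 1310.68ms

1. 0.0ms @ 0 + 1310.68ms (9/4)
2. 1310.68ms @ 9/4 + 436.893ms (3/4)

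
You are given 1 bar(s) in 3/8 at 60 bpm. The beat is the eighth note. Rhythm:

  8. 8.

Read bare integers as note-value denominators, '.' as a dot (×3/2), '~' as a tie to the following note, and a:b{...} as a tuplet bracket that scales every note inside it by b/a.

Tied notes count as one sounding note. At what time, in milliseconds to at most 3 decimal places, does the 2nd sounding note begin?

note 2 onset = 3/2b = 1500.0ms

1. 0.0ms @ 0 + 1500.0ms (3/2)
2. 1500.0ms @ 3/2 + 1500.0ms (3/2)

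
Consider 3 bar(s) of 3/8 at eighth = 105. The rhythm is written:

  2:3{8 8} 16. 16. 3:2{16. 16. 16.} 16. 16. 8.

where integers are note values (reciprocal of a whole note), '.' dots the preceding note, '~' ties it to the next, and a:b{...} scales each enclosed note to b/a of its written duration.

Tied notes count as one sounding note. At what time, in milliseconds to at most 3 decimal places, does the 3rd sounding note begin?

1. 0.0ms @ 0 + 857.143ms (3/2)
2. 857.143ms @ 3/2 + 857.143ms (3/2)
3. 1714.286ms @ 3 + 428.571ms (3/4)
4. 2142.857ms @ 15/4 + 428.571ms (3/4)
5. 2571.429ms @ 9/2 + 285.714ms (1/2)
6. 2857.143ms @ 5 + 285.714ms (1/2)
7. 3142.857ms @ 11/2 + 285.714ms (1/2)
8. 3428.571ms @ 6 + 428.571ms (3/4)
9. 3857.143ms @ 27/4 + 428.571ms (3/4)
10. 4285.714ms @ 15/2 + 857.143ms (3/2)

note 3 onset = 3b = 1714.286ms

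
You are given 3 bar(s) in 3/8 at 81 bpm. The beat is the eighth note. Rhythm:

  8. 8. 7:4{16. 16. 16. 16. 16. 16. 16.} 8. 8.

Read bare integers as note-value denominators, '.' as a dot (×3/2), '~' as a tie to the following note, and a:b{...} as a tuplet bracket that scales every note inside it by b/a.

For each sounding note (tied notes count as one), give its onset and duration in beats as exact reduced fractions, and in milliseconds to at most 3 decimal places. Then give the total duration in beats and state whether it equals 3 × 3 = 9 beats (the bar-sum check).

1) 0.0ms=0b +1111.111ms=3/2b
2) 1111.111ms=3/2b +1111.111ms=3/2b
3) 2222.222ms=3b +317.46ms=3/7b
4) 2539.683ms=24/7b +317.46ms=3/7b
5) 2857.143ms=27/7b +317.46ms=3/7b
6) 3174.603ms=30/7b +317.46ms=3/7b
7) 3492.063ms=33/7b +317.46ms=3/7b
8) 3809.524ms=36/7b +317.46ms=3/7b
9) 4126.984ms=39/7b +317.46ms=3/7b
10) 4444.444ms=6b +1111.111ms=3/2b
11) 5555.556ms=15/2b +1111.111ms=3/2b
Σ=9b of 9 (81bpm 3/8) — PASS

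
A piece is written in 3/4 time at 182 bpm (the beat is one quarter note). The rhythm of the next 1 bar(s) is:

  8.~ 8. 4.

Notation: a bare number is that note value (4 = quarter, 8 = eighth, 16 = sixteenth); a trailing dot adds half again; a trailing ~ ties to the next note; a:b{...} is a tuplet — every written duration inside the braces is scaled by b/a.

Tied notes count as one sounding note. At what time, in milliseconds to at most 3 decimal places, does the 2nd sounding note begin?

1. 0.0ms @ 0 + 494.505ms (3/2)
2. 494.505ms @ 3/2 + 494.505ms (3/2)

note 2 onset = 3/2b = 494.505ms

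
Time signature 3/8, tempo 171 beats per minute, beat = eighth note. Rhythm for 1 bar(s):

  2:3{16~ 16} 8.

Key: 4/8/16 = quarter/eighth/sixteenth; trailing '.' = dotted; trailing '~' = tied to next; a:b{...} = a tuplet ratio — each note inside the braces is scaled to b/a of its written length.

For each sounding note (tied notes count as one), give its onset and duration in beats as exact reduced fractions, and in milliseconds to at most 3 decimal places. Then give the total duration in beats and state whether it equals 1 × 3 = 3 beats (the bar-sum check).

1) 0.0ms=0b +526.316ms=3/2b
2) 526.316ms=3/2b +526.316ms=3/2b
Σ=3b of 3 (171bpm 3/8) — PASS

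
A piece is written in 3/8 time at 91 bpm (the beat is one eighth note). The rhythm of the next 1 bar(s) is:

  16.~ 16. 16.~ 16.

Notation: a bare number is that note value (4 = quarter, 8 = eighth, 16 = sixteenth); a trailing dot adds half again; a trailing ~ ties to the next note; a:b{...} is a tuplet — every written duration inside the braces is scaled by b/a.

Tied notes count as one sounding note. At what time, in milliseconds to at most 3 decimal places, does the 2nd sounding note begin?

1. 0.0ms @ 0 + 989.011ms (3/2)
2. 989.011ms @ 3/2 + 989.011ms (3/2)

note 2 onset = 3/2b = 989.011ms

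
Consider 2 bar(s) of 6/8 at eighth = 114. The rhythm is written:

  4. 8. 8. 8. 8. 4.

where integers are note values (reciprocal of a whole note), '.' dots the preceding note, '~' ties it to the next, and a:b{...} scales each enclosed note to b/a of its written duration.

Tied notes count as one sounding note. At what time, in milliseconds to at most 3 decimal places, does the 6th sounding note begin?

note 6 onset = 9b = 4736.842ms

1. 0.0ms @ 0 + 1578.947ms (3)
2. 1578.947ms @ 3 + 789.474ms (3/2)
3. 2368.421ms @ 9/2 + 789.474ms (3/2)
4. 3157.895ms @ 6 + 789.474ms (3/2)
5. 3947.368ms @ 15/2 + 789.474ms (3/2)
6. 4736.842ms @ 9 + 1578.947ms (3)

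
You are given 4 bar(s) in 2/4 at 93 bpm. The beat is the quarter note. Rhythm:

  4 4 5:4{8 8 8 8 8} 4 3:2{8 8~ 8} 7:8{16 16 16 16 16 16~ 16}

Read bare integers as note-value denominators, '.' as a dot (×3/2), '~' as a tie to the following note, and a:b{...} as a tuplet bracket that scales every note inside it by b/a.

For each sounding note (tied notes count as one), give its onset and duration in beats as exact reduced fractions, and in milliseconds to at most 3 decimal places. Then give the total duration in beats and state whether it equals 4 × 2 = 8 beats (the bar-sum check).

1) 0.0ms=0b +645.161ms=1b
2) 645.161ms=1b +645.161ms=1b
3) 1290.323ms=2b +258.065ms=2/5b
4) 1548.387ms=12/5b +258.065ms=2/5b
5) 1806.452ms=14/5b +258.065ms=2/5b
6) 2064.516ms=16/5b +258.065ms=2/5b
7) 2322.581ms=18/5b +258.065ms=2/5b
8) 2580.645ms=4b +645.161ms=1b
9) 3225.806ms=5b +215.054ms=1/3b
10) 3440.86ms=16/3b +430.108ms=2/3b
11) 3870.968ms=6b +184.332ms=2/7b
12) 4055.3ms=44/7b +184.332ms=2/7b
13) 4239.631ms=46/7b +184.332ms=2/7b
14) 4423.963ms=48/7b +184.332ms=2/7b
15) 4608.295ms=50/7b +184.332ms=2/7b
16) 4792.627ms=52/7b +368.664ms=4/7b
Σ=8b of 8 (93bpm 2/4) — PASS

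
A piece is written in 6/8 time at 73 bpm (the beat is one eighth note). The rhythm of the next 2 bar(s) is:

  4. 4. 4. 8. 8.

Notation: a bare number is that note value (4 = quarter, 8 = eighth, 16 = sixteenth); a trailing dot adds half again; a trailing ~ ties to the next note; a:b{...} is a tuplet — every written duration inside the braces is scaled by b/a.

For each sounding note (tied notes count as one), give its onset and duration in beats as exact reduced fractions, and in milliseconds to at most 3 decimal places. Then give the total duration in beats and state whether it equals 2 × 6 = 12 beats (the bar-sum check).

1) 0.0ms=0b +2465.753ms=3b
2) 2465.753ms=3b +2465.753ms=3b
3) 4931.507ms=6b +2465.753ms=3b
4) 7397.26ms=9b +1232.877ms=3/2b
5) 8630.137ms=21/2b +1232.877ms=3/2b
Σ=12b of 12 (73bpm 6/8) — PASS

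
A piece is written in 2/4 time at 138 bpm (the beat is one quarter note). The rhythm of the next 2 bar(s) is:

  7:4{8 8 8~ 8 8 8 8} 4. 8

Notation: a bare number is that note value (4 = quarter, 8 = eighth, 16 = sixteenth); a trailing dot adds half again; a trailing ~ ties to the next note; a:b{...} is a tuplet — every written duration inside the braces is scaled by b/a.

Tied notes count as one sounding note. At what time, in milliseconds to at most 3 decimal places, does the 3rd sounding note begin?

note 3 onset = 4/7b = 248.447ms

1. 0.0ms @ 0 + 124.224ms (2/7)
2. 124.224ms @ 2/7 + 124.224ms (2/7)
3. 248.447ms @ 4/7 + 248.447ms (4/7)
4. 496.894ms @ 8/7 + 124.224ms (2/7)
5. 621.118ms @ 10/7 + 124.224ms (2/7)
6. 745.342ms @ 12/7 + 124.224ms (2/7)
7. 869.565ms @ 2 + 652.174ms (3/2)
8. 1521.739ms @ 7/2 + 217.391ms (1/2)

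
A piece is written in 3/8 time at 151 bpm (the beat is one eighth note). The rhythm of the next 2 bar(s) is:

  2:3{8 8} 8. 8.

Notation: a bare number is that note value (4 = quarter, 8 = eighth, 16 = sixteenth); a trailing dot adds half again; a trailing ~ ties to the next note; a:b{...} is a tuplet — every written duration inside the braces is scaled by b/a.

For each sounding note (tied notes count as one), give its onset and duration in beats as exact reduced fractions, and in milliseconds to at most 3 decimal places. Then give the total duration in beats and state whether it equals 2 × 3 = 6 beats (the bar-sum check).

1) 0.0ms=0b +596.026ms=3/2b
2) 596.026ms=3/2b +596.026ms=3/2b
3) 1192.053ms=3b +596.026ms=3/2b
4) 1788.079ms=9/2b +596.026ms=3/2b
Σ=6b of 6 (151bpm 3/8) — PASS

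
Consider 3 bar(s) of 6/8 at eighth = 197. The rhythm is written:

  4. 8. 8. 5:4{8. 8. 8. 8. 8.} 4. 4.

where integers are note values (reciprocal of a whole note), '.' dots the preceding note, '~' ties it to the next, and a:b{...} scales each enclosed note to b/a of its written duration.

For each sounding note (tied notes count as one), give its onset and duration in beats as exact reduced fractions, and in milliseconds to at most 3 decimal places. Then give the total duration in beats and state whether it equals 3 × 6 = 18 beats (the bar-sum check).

1) 0.0ms=0b +913.706ms=3b
2) 913.706ms=3b +456.853ms=3/2b
3) 1370.558ms=9/2b +456.853ms=3/2b
4) 1827.411ms=6b +365.482ms=6/5b
5) 2192.893ms=36/5b +365.482ms=6/5b
6) 2558.376ms=42/5b +365.482ms=6/5b
7) 2923.858ms=48/5b +365.482ms=6/5b
8) 3289.34ms=54/5b +365.482ms=6/5b
9) 3654.822ms=12b +913.706ms=3b
10) 4568.528ms=15b +913.706ms=3b
Σ=18b of 18 (197bpm 6/8) — PASS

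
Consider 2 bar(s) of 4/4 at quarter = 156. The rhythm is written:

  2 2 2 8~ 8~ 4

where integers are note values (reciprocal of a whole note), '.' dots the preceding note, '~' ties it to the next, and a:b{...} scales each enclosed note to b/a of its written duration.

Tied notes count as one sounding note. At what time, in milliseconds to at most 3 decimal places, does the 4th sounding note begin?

1. 0.0ms @ 0 + 769.231ms (2)
2. 769.231ms @ 2 + 769.231ms (2)
3. 1538.462ms @ 4 + 769.231ms (2)
4. 2307.692ms @ 6 + 769.231ms (2)

note 4 onset = 6b = 2307.692ms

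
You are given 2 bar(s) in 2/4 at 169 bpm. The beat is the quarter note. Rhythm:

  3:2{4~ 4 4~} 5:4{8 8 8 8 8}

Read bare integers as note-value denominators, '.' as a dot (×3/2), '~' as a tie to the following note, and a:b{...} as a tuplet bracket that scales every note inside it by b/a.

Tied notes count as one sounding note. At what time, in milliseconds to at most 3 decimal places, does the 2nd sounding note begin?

note 2 onset = 4/3b = 473.373ms

1. 0.0ms @ 0 + 473.373ms (4/3)
2. 473.373ms @ 4/3 + 378.698ms (16/15)
3. 852.071ms @ 12/5 + 142.012ms (2/5)
4. 994.083ms @ 14/5 + 142.012ms (2/5)
5. 1136.095ms @ 16/5 + 142.012ms (2/5)
6. 1278.107ms @ 18/5 + 142.012ms (2/5)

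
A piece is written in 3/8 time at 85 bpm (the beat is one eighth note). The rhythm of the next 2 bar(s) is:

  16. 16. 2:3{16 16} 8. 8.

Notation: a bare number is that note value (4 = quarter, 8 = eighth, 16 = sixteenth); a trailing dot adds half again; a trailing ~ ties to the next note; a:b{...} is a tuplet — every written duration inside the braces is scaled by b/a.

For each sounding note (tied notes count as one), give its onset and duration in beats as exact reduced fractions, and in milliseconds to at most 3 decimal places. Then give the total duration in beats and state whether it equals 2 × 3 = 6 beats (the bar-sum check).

1) 0.0ms=0b +529.412ms=3/4b
2) 529.412ms=3/4b +529.412ms=3/4b
3) 1058.824ms=3/2b +529.412ms=3/4b
4) 1588.235ms=9/4b +529.412ms=3/4b
5) 2117.647ms=3b +1058.824ms=3/2b
6) 3176.471ms=9/2b +1058.824ms=3/2b
Σ=6b of 6 (85bpm 3/8) — PASS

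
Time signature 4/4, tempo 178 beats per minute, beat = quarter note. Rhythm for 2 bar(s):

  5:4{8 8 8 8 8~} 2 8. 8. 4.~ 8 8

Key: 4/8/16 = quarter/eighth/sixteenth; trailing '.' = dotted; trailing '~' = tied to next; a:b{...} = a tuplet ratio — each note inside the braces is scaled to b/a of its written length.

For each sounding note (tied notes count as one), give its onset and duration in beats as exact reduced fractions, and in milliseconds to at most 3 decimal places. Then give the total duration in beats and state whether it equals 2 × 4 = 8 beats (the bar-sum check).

1) 0.0ms=0b +134.831ms=2/5b
2) 134.831ms=2/5b +134.831ms=2/5b
3) 269.663ms=4/5b +134.831ms=2/5b
4) 404.494ms=6/5b +134.831ms=2/5b
5) 539.326ms=8/5b +808.989ms=12/5b
6) 1348.315ms=4b +252.809ms=3/4b
7) 1601.124ms=19/4b +252.809ms=3/4b
8) 1853.933ms=11/2b +674.157ms=2b
9) 2528.09ms=15/2b +168.539ms=1/2b
Σ=8b of 8 (178bpm 4/4) — PASS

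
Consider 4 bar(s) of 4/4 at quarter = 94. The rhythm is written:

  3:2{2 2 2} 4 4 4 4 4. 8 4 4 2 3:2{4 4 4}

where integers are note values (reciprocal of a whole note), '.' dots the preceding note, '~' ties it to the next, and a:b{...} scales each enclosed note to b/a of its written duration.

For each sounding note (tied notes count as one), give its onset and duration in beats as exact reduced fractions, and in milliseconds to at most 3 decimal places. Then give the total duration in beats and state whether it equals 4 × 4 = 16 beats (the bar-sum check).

1) 0.0ms=0b +851.064ms=4/3b
2) 851.064ms=4/3b +851.064ms=4/3b
3) 1702.128ms=8/3b +851.064ms=4/3b
4) 2553.191ms=4b +638.298ms=1b
5) 3191.489ms=5b +638.298ms=1b
6) 3829.787ms=6b +638.298ms=1b
7) 4468.085ms=7b +638.298ms=1b
8) 5106.383ms=8b +957.447ms=3/2b
9) 6063.83ms=19/2b +319.149ms=1/2b
10) 6382.979ms=10b +638.298ms=1b
11) 7021.277ms=11b +638.298ms=1b
12) 7659.574ms=12b +1276.596ms=2b
13) 8936.17ms=14b +425.532ms=2/3b
14) 9361.702ms=44/3b +425.532ms=2/3b
15) 9787.234ms=46/3b +425.532ms=2/3b
Σ=16b of 16 (94bpm 4/4) — PASS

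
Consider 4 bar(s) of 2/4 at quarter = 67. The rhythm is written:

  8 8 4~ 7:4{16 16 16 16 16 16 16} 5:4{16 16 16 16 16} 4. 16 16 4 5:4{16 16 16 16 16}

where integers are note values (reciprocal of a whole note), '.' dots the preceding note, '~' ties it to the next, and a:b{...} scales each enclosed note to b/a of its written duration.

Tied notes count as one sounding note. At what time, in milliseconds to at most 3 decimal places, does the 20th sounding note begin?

note 20 onset = 36/5b = 6447.761ms

1. 0.0ms @ 0 + 447.761ms (1/2)
2. 447.761ms @ 1/2 + 447.761ms (1/2)
3. 895.522ms @ 1 + 1023.454ms (8/7)
4. 1918.977ms @ 15/7 + 127.932ms (1/7)
5. 2046.908ms @ 16/7 + 127.932ms (1/7)
6. 2174.84ms @ 17/7 + 127.932ms (1/7)
7. 2302.772ms @ 18/7 + 127.932ms (1/7)
8. 2430.704ms @ 19/7 + 127.932ms (1/7)
9. 2558.635ms @ 20/7 + 127.932ms (1/7)
10. 2686.567ms @ 3 + 179.104ms (1/5)
11. 2865.672ms @ 16/5 + 179.104ms (1/5)
12. 3044.776ms @ 17/5 + 179.104ms (1/5)
13. 3223.881ms @ 18/5 + 179.104ms (1/5)
14. 3402.985ms @ 19/5 + 179.104ms (1/5)
15. 3582.09ms @ 4 + 1343.284ms (3/2)
16. 4925.373ms @ 11/2 + 223.881ms (1/4)
17. 5149.254ms @ 23/4 + 223.881ms (1/4)
18. 5373.134ms @ 6 + 895.522ms (1)
19. 6268.657ms @ 7 + 179.104ms (1/5)
20. 6447.761ms @ 36/5 + 179.104ms (1/5)
21. 6626.866ms @ 37/5 + 179.104ms (1/5)
22. 6805.97ms @ 38/5 + 179.104ms (1/5)
23. 6985.075ms @ 39/5 + 179.104ms (1/5)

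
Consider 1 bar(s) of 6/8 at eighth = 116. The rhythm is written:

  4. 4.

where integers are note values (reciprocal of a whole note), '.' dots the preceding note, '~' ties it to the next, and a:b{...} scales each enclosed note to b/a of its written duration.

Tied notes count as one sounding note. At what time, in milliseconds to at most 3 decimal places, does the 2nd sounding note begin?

1. 0.0ms @ 0 + 1551.724ms (3)
2. 1551.724ms @ 3 + 1551.724ms (3)

note 2 onset = 3b = 1551.724ms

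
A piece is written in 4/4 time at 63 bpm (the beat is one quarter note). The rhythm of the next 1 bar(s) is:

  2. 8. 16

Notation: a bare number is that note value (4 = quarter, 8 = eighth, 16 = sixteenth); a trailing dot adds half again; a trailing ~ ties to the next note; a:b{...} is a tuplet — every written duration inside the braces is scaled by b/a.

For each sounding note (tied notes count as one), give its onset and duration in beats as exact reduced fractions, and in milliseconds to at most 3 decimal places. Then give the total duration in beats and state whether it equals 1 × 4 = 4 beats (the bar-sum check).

1) 0.0ms=0b +2857.143ms=3b
2) 2857.143ms=3b +714.286ms=3/4b
3) 3571.429ms=15/4b +238.095ms=1/4b
Σ=4b of 4 (63bpm 4/4) — PASS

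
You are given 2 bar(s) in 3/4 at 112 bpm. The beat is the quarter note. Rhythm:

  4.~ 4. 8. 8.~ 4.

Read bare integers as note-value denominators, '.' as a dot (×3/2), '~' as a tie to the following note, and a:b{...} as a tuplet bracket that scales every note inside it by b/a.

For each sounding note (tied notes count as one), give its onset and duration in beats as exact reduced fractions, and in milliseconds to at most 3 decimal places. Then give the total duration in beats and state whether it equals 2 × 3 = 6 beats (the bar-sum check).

1) 0.0ms=0b +1607.143ms=3b
2) 1607.143ms=3b +401.786ms=3/4b
3) 2008.929ms=15/4b +1205.357ms=9/4b
Σ=6b of 6 (112bpm 3/4) — PASS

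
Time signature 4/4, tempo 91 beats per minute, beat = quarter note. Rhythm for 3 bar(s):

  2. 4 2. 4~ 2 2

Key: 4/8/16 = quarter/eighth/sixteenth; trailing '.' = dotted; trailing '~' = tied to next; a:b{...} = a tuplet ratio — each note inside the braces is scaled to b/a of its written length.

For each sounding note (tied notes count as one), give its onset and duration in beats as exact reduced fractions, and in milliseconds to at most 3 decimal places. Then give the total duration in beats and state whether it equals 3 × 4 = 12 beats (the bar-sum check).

1) 0.0ms=0b +1978.022ms=3b
2) 1978.022ms=3b +659.341ms=1b
3) 2637.363ms=4b +1978.022ms=3b
4) 4615.385ms=7b +1978.022ms=3b
5) 6593.407ms=10b +1318.681ms=2b
Σ=12b of 12 (91bpm 4/4) — PASS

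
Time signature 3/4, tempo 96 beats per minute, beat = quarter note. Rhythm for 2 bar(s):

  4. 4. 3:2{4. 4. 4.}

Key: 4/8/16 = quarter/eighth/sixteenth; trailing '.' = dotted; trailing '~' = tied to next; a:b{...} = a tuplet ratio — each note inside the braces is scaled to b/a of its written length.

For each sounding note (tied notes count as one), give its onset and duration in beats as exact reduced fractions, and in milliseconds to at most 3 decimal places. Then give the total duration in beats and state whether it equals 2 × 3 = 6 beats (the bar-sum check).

1) 0.0ms=0b +937.5ms=3/2b
2) 937.5ms=3/2b +937.5ms=3/2b
3) 1875.0ms=3b +625.0ms=1b
4) 2500.0ms=4b +625.0ms=1b
5) 3125.0ms=5b +625.0ms=1b
Σ=6b of 6 (96bpm 3/4) — PASS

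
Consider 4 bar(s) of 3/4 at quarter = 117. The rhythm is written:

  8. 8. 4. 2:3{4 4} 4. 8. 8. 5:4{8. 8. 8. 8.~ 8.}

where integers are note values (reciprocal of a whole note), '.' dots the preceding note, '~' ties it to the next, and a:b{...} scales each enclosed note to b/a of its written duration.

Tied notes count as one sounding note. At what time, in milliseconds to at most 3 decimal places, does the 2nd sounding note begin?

note 2 onset = 3/4b = 384.615ms

1. 0.0ms @ 0 + 384.615ms (3/4)
2. 384.615ms @ 3/4 + 384.615ms (3/4)
3. 769.231ms @ 3/2 + 769.231ms (3/2)
4. 1538.462ms @ 3 + 769.231ms (3/2)
5. 2307.692ms @ 9/2 + 769.231ms (3/2)
6. 3076.923ms @ 6 + 769.231ms (3/2)
7. 3846.154ms @ 15/2 + 384.615ms (3/4)
8. 4230.769ms @ 33/4 + 384.615ms (3/4)
9. 4615.385ms @ 9 + 307.692ms (3/5)
10. 4923.077ms @ 48/5 + 307.692ms (3/5)
11. 5230.769ms @ 51/5 + 307.692ms (3/5)
12. 5538.462ms @ 54/5 + 615.385ms (6/5)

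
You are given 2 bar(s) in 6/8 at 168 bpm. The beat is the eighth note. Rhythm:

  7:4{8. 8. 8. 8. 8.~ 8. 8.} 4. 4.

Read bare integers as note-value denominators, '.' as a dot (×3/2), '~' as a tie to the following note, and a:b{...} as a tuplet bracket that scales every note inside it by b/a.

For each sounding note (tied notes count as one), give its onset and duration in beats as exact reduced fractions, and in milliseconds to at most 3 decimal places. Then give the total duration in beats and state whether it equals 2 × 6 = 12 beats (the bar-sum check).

1) 0.0ms=0b +306.122ms=6/7b
2) 306.122ms=6/7b +306.122ms=6/7b
3) 612.245ms=12/7b +306.122ms=6/7b
4) 918.367ms=18/7b +306.122ms=6/7b
5) 1224.49ms=24/7b +612.245ms=12/7b
6) 1836.735ms=36/7b +306.122ms=6/7b
7) 2142.857ms=6b +1071.429ms=3b
8) 3214.286ms=9b +1071.429ms=3b
Σ=12b of 12 (168bpm 6/8) — PASS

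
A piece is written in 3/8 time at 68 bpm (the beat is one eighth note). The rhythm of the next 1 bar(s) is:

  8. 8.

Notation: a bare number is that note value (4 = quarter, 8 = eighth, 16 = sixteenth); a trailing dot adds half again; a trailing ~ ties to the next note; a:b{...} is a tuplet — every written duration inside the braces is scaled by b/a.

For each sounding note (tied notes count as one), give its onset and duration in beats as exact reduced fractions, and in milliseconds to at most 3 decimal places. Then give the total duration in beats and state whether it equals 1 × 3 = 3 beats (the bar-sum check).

1) 0.0ms=0b +1323.529ms=3/2b
2) 1323.529ms=3/2b +1323.529ms=3/2b
Σ=3b of 3 (68bpm 3/8) — PASS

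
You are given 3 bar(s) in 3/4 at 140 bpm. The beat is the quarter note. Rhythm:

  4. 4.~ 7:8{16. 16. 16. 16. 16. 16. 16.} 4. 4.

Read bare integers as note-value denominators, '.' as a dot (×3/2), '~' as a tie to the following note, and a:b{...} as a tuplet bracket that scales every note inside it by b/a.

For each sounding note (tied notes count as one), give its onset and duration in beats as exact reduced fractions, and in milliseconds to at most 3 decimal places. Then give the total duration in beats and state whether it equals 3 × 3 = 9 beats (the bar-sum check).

1) 0.0ms=0b +642.857ms=3/2b
2) 642.857ms=3/2b +826.531ms=27/14b
3) 1469.388ms=24/7b +183.673ms=3/7b
4) 1653.061ms=27/7b +183.673ms=3/7b
5) 1836.735ms=30/7b +183.673ms=3/7b
6) 2020.408ms=33/7b +183.673ms=3/7b
7) 2204.082ms=36/7b +183.673ms=3/7b
8) 2387.755ms=39/7b +183.673ms=3/7b
9) 2571.429ms=6b +642.857ms=3/2b
10) 3214.286ms=15/2b +642.857ms=3/2b
Σ=9b of 9 (140bpm 3/4) — PASS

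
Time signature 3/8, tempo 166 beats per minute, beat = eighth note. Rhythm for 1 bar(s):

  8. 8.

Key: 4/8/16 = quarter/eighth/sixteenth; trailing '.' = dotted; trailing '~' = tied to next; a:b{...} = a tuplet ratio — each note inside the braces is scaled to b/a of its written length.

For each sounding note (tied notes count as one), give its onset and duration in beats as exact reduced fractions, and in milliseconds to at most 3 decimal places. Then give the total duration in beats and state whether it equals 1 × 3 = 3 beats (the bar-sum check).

1) 0.0ms=0b +542.169ms=3/2b
2) 542.169ms=3/2b +542.169ms=3/2b
Σ=3b of 3 (166bpm 3/8) — PASS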